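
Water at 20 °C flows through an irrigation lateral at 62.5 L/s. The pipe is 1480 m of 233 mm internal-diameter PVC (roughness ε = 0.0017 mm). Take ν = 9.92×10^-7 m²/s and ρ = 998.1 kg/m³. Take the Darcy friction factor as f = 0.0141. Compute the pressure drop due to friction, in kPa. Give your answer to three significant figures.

Δp ≈ 96.0 kPa

V = 4Q/(πD²) = 4·0.0625/(π·0.233²) = 1.466 m/s
h_f = f(L/D)V²/(2g) = 0.01410·(1480/0.233)·1.466²/(2·9.81) = 9.808 m
Δp = ρg·h_f = 998.1·9.81·9.808 = 96.03 kPa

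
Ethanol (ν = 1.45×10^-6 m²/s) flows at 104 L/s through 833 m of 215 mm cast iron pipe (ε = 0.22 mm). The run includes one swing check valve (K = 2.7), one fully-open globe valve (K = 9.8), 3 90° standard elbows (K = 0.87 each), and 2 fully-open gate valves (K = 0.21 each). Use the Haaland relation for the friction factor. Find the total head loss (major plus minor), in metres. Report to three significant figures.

H_L ≈ 39.5 m

V = 4Q/(πD²) = 2.865 m/s; V²/2g = 0.4182 m
Re = 4.25×10^5, ε/D = 0.00102 → f = 0.02039 (Haaland)
Major: h_f = f(L/D)·V²/2g = 0.02039·3874·0.4182 = 33.04 m
Minor: ΣK = 15.5; h_m = ΣK·V²/2g = 6.495 m
Total H_L = 33.04 + 6.495 = 39.53 m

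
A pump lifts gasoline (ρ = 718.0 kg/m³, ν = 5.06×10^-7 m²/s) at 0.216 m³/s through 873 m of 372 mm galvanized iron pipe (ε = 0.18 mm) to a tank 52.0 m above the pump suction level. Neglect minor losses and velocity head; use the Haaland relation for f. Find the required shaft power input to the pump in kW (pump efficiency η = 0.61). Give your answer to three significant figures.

P_shaft ≈ 150 kW

V = 4Q/(πD²) = 1.987 m/s; Re = 1.46×10^6; ε/D = 4.84×10^-4; f = 0.01692
h_f = f(L/D)V²/2g = 7.995 m
Total head H = z + h_f = 52.0 + 7.995 = 59.99 m
P_hyd = ρgQH = 718.0·9.81·0.216·59.99 = 91.28 kW
P_shaft = P_hyd/η = 91.28/0.61 = 149.6 kW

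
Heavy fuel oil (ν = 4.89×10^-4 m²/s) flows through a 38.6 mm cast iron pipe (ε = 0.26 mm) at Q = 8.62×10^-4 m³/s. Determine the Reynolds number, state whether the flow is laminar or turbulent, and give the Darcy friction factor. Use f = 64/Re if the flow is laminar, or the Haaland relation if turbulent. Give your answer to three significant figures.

V = 4Q/(πD²) = 0.7366 m/s
Re = VD/ν = 0.7366·0.0386/4.89×10^-4 = 58.1
Re < 2300 → laminar → f = 64/Re = 1.101

Re ≈ 58.1; laminar; f = 64/Re ≈ 1.10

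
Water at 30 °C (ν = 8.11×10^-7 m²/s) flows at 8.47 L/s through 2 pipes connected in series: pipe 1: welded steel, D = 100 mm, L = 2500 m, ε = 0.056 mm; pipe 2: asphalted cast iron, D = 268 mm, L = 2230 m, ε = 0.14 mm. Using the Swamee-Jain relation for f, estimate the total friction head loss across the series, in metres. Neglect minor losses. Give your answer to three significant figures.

Pipe 1: V = 1.078 m/s, Re = 1.33×10^5, ε/D = 5.60×10^-4, f = 0.02001, h_1 = f(L/D)V²/2g = 29.65 m
Pipe 2: V = 0.1501 m/s, Re = 4.96×10^4, ε/D = 5.22×10^-4, f = 0.02273, h_2 = f(L/D)V²/2g = 0.2173 m
Series → Q common, losses add: H = Σh = 29.87 m

H ≈ 29.9 m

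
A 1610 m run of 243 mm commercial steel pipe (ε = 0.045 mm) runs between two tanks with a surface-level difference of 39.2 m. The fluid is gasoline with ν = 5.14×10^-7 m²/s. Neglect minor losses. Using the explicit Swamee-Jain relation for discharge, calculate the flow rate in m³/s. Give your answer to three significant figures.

Q ≈ 0.132 m³/s

Swamee-Jain (Type II): Q = -0.965·√(gD⁵h_f/L)·ln[ε/(3.7D) + √(3.17ν²L/(gD³h_f))]
√(gD⁵h_f/L) = √(9.81·0.243⁵·39.2/1610) = 0.01423
ε/(3.7D) = 5.01×10^-5; √(3.17ν²L/(gD³h_f)) = 1.56×10^-5
Q = -0.965·0.01423·ln(6.568×10^-5) = 0.1322 m³/s
Check: V = 2.85 m/s, Re = 1.35×10^6, f = 0.01437, h_f = 39.4 m ≈ 39.2 m ✓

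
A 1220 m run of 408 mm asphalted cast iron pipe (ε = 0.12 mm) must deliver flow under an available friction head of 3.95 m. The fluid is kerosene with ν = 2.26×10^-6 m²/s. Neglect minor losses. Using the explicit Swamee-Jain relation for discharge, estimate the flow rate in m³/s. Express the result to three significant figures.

Swamee-Jain (Type II): Q = -0.965·√(gD⁵h_f/L)·ln[ε/(3.7D) + √(3.17ν²L/(gD³h_f))]
√(gD⁵h_f/L) = √(9.81·0.408⁵·3.95/1220) = 0.01895
ε/(3.7D) = 7.95×10^-5; √(3.17ν²L/(gD³h_f)) = 8.66×10^-5
Q = -0.965·0.01895·ln(1.661×10^-4) = 0.1591 m³/s
Check: V = 1.22 m/s, Re = 2.20×10^5, f = 0.01757, h_f = 3.97 m ≈ 3.95 m ✓

Q ≈ 0.159 m³/s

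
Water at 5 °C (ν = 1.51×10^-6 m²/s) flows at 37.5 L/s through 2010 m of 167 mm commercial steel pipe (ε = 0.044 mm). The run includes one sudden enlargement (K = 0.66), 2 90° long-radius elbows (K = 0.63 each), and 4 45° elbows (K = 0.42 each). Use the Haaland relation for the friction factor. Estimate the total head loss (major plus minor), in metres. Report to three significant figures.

H_L ≈ 31.8 m

V = 4Q/(πD²) = 1.712 m/s; V²/2g = 0.1494 m
Re = 1.89×10^5, ε/D = 2.63×10^-4 → f = 0.01740 (Haaland)
Major: h_f = f(L/D)·V²/2g = 0.01740·12036·0.1494 = 31.28 m
Minor: ΣK = 3.60; h_m = ΣK·V²/2g = 0.5378 m
Total H_L = 31.28 + 0.5378 = 31.82 m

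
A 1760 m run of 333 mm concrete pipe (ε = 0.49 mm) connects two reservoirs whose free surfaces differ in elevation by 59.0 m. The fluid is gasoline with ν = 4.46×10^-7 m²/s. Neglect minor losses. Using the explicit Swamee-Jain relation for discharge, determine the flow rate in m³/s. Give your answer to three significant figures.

Q ≈ 0.277 m³/s

Swamee-Jain (Type II): Q = -0.965·√(gD⁵h_f/L)·ln[ε/(3.7D) + √(3.17ν²L/(gD³h_f))]
√(gD⁵h_f/L) = √(9.81·0.333⁵·59.0/1760) = 0.03670
ε/(3.7D) = 3.98×10^-4; √(3.17ν²L/(gD³h_f)) = 7.21×10^-6
Q = -0.965·0.03670·ln(4.049×10^-4) = 0.2766 m³/s
Check: V = 3.18 m/s, Re = 2.37×10^6, f = 0.02177, h_f = 59.2 m ≈ 59.0 m ✓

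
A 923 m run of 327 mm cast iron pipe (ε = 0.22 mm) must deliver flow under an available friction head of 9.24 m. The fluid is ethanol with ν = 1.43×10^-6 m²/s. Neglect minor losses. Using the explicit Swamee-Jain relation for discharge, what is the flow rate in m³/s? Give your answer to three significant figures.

Swamee-Jain (Type II): Q = -0.965·√(gD⁵h_f/L)·ln[ε/(3.7D) + √(3.17ν²L/(gD³h_f))]
√(gD⁵h_f/L) = √(9.81·0.327⁵·9.24/923) = 0.01916
ε/(3.7D) = 1.82×10^-4; √(3.17ν²L/(gD³h_f)) = 4.34×10^-5
Q = -0.965·0.01916·ln(2.253×10^-4) = 0.1553 m³/s
Check: V = 1.85 m/s, Re = 4.23×10^5, f = 0.01891, h_f = 9.30 m ≈ 9.24 m ✓

Q ≈ 0.155 m³/s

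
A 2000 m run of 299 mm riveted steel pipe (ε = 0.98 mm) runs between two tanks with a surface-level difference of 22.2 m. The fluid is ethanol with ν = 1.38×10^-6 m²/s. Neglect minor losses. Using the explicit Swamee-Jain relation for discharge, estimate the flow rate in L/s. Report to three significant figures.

Swamee-Jain (Type II): Q = -0.965·√(gD⁵h_f/L)·ln[ε/(3.7D) + √(3.17ν²L/(gD³h_f))]
√(gD⁵h_f/L) = √(9.81·0.299⁵·22.2/2000) = 0.01613
ε/(3.7D) = 8.86×10^-4; √(3.17ν²L/(gD³h_f)) = 4.55×10^-5
Q = -0.965·0.01613·ln(9.314×10^-4) = 0.1086 m³/s
Check: V = 1.55 m/s, Re = 3.35×10^5, f = 0.02734, h_f = 22.3 m ≈ 22.2 m ✓

Q ≈ 109 L/s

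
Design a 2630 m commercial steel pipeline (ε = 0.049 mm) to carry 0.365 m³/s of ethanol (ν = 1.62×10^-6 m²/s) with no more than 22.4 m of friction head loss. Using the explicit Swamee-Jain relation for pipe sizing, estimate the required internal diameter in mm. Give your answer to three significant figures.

Swamee-Jain (Type III): D = 0.66·[ε^1.25·(LQ²/(gh_f))^4.75 + ν·Q^9.4·(L/(gh_f))^5.2]^0.04
LQ²/(gh_f) = 1.594; L/(gh_f) = 11.97
Term 1 = ε^1.25·(…)^4.75 = 3.76×10^-5; Term 2 = ν·Q^9.4·(…)^5.2 = 5.02×10^-5
D = 0.66·(3.76×10^-5 + 5.02×10^-5)^0.04 = 0.4542 m = 454 mm
Check: V = 2.25 m/s, Re = 6.32×10^5, f = 0.01420, h_f = 21.3 m ≈ 22.4 m ✓

D ≈ 454 mm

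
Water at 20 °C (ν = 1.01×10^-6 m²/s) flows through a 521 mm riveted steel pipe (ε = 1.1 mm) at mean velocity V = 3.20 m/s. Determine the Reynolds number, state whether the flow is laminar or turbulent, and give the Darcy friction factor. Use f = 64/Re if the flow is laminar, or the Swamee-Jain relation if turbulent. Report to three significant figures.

Re ≈ 1.65×10^6; turbulent; f ≈ 0.0239

Re = VD/ν = 3.200·0.521/1.01×10^-6 = 1.65×10^6
Re > 4000 → turbulent; ε/D = 0.00211
Swamee-Jain: f = 0.02392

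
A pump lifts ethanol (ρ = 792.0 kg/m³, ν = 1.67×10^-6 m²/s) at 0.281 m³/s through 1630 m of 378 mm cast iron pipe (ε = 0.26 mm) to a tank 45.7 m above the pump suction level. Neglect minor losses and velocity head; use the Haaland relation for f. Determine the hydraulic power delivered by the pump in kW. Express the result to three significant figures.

P_hyd ≈ 156 kW

V = 4Q/(πD²) = 2.504 m/s; Re = 5.67×10^5; ε/D = 6.88×10^-4; f = 0.01860
h_f = f(L/D)V²/2g = 25.63 m
Total head H = z + h_f = 45.7 + 25.63 = 71.33 m
P_hyd = ρgQH = 792.0·9.81·0.281·71.33 = 155.7 kW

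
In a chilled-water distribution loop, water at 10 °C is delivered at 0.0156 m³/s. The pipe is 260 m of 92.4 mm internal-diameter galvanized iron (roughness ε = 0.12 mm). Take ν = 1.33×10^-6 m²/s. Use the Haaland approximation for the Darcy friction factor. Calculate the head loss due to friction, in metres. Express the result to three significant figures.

V = 4Q/(πD²) = 4·0.0156/(π·0.0924²) = 2.326 m/s
Re = VD/ν = 2.326·0.0924/1.33×10^-6 = 1.62×10^5 → turbulent
ε/D = 0.12/92.4 = 0.00130
Haaland: f = 0.02226
h_f = f(L/D)V²/(2g) = 0.02226·(260/0.0924)·2.326²/(2·9.81) = 17.28 m

h_f ≈ 17.3 m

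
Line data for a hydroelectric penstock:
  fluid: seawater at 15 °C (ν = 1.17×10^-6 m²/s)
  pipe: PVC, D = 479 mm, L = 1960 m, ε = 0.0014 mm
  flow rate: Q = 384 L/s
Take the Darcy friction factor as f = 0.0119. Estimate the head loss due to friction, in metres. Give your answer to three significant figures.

V = 4Q/(πD²) = 4·0.384/(π·0.479²) = 2.131 m/s
h_f = f(L/D)V²/(2g) = 0.01190·(1960/0.479)·2.131²/(2·9.81) = 11.27 m

h_f ≈ 11.3 m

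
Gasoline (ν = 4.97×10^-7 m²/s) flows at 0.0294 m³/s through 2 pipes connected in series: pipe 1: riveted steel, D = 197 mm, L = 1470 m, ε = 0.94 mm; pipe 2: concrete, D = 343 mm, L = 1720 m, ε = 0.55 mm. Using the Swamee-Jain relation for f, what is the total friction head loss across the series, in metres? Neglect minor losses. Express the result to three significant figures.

H ≈ 11.3 m

Pipe 1: V = 0.9646 m/s, Re = 3.82×10^5, ε/D = 0.00477, f = 0.03032, h_1 = f(L/D)V²/2g = 10.73 m
Pipe 2: V = 0.3182 m/s, Re = 2.20×10^5, ε/D = 0.00160, f = 0.02321, h_2 = f(L/D)V²/2g = 0.6007 m
Series → Q common, losses add: H = Σh = 11.33 m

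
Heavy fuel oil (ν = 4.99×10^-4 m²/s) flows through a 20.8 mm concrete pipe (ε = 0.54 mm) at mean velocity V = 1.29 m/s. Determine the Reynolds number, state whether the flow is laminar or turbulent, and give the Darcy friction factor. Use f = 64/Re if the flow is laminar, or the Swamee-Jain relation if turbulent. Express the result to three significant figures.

Re ≈ 53.8; laminar; f = 64/Re ≈ 1.19

Re = VD/ν = 1.290·0.0208/4.99×10^-4 = 53.8
Re < 2300 → laminar → f = 64/Re = 1.190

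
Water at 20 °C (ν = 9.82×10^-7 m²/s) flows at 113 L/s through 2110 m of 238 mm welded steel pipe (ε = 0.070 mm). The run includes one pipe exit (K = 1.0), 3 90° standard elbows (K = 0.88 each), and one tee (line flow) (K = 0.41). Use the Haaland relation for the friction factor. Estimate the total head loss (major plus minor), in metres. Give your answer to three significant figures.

V = 4Q/(πD²) = 2.540 m/s; V²/2g = 0.3288 m
Re = 6.16×10^5, ε/D = 2.94×10^-4 → f = 0.01591 (Haaland)
Major: h_f = f(L/D)·V²/2g = 0.01591·8866·0.3288 = 46.37 m
Minor: ΣK = 4.05; h_m = ΣK·V²/2g = 1.332 m
Total H_L = 46.37 + 1.332 = 47.70 m

H_L ≈ 47.7 m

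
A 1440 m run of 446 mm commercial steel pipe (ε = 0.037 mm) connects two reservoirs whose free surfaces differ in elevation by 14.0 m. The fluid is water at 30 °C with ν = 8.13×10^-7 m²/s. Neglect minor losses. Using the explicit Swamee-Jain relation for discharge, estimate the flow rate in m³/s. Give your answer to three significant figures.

Q ≈ 0.403 m³/s

Swamee-Jain (Type II): Q = -0.965·√(gD⁵h_f/L)·ln[ε/(3.7D) + √(3.17ν²L/(gD³h_f))]
√(gD⁵h_f/L) = √(9.81·0.446⁵·14.0/1440) = 0.04103
ε/(3.7D) = 2.24×10^-5; √(3.17ν²L/(gD³h_f)) = 1.57×10^-5
Q = -0.965·0.04103·ln(3.816×10^-5) = 0.4028 m³/s
Check: V = 2.58 m/s, Re = 1.41×10^6, f = 0.01287, h_f = 14.1 m ≈ 14.0 m ✓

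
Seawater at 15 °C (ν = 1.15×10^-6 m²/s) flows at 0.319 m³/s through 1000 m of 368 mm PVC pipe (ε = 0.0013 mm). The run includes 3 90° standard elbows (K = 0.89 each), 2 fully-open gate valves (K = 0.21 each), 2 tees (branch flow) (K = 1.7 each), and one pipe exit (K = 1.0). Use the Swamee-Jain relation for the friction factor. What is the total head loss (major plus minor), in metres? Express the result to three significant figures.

H_L ≈ 18.1 m

V = 4Q/(πD²) = 2.999 m/s; V²/2g = 0.4585 m
Re = 9.60×10^5, ε/D = 3.53×10^-6 → f = 0.01177 (Swamee-Jain)
Major: h_f = f(L/D)·V²/2g = 0.01177·2717·0.4585 = 14.67 m
Minor: ΣK = 7.49; h_m = ΣK·V²/2g = 3.434 m
Total H_L = 14.67 + 3.434 = 18.10 m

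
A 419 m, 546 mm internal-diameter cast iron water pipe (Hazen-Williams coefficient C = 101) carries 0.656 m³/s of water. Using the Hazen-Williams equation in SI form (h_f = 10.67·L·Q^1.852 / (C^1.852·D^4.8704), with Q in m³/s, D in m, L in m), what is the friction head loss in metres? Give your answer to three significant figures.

h_f = 10.67·419·0.656^1.852 / (101^1.852·0.546^4.8704) = 7.573 m

h_f ≈ 7.57 m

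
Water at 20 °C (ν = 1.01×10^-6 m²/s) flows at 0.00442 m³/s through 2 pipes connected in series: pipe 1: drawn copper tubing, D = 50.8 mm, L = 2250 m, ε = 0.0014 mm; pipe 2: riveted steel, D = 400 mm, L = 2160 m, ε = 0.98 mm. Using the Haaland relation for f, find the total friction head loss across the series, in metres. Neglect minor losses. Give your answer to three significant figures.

H ≈ 189 m

Pipe 1: V = 2.181 m/s, Re = 1.10×10^5, ε/D = 2.76×10^-5, f = 0.01760, h_1 = f(L/D)V²/2g = 189.0 m
Pipe 2: V = 0.03517 m/s, Re = 1.39×10^4, ε/D = 0.00245, f = 0.03208, h_2 = f(L/D)V²/2g = 0.01092 m
Series → Q common, losses add: H = Σh = 189.0 m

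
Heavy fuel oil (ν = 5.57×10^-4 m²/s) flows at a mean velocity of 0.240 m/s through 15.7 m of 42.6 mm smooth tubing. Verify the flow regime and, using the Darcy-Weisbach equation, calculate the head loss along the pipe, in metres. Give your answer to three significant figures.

Re = VD/ν = 0.240·0.04260/5.57×10^-4 = 18.4 → laminar (Re < 2300)
f = 64/Re = 3.487
h_f = f(L/D)V²/(2g) = 3.487·(15.7/0.04260)·0.240²/(2·9.81) = 3.772 m

h_f ≈ 3.77 m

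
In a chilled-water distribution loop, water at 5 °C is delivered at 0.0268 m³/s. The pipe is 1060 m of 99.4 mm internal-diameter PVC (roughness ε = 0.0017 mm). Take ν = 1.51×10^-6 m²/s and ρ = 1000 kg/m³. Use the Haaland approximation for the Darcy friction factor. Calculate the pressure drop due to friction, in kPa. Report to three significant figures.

V = 4Q/(πD²) = 4·0.0268/(π·0.0994²) = 3.454 m/s
Re = VD/ν = 3.454·0.0994/1.51×10^-6 = 2.27×10^5 → turbulent
ε/D = 0.0017/99.4 = 1.71×10^-5
Haaland: f = 0.01523
h_f = f(L/D)V²/(2g) = 0.01523·(1060/0.0994)·3.454²/(2·9.81) = 98.76 m
Δp = ρg·h_f = 1000·9.81·98.76 = 968.9 kPa

Δp ≈ 969 kPa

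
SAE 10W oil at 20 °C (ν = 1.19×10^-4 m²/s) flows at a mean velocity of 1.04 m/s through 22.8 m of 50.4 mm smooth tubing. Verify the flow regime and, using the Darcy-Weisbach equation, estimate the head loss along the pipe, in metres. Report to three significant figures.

h_f ≈ 3.62 m

Re = VD/ν = 1.04·0.05040/1.19×10^-4 = 440 → laminar (Re < 2300)
f = 64/Re = 0.1453
h_f = f(L/D)V²/(2g) = 0.1453·(22.8/0.05040)·1.04²/(2·9.81) = 3.624 m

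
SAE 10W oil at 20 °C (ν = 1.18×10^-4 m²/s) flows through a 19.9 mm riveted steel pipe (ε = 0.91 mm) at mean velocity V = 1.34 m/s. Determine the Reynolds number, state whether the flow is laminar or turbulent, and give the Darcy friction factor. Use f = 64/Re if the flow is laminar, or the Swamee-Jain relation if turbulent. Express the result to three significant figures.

Re ≈ 226; laminar; f = 64/Re ≈ 0.283

Re = VD/ν = 1.340·0.0199/1.18×10^-4 = 226
Re < 2300 → laminar → f = 64/Re = 0.2832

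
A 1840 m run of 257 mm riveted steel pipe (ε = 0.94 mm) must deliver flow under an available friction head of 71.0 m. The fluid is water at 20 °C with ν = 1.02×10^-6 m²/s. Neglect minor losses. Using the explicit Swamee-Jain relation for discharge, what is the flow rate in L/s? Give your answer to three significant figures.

Swamee-Jain (Type II): Q = -0.965·√(gD⁵h_f/L)·ln[ε/(3.7D) + √(3.17ν²L/(gD³h_f))]
√(gD⁵h_f/L) = √(9.81·0.257⁵·71.0/1840) = 0.02060
ε/(3.7D) = 9.89×10^-4; √(3.17ν²L/(gD³h_f)) = 2.27×10^-5
Q = -0.965·0.02060·ln(0.001011) = 0.1371 m³/s
Check: V = 2.64 m/s, Re = 6.66×10^5, f = 0.02795, h_f = 71.2 m ≈ 71.0 m ✓

Q ≈ 137 L/s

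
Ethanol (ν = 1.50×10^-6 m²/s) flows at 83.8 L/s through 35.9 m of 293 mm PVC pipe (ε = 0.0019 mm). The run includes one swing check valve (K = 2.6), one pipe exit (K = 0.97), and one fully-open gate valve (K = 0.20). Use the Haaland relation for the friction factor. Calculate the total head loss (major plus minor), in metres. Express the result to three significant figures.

H_L ≈ 0.441 m

V = 4Q/(πD²) = 1.243 m/s; V²/2g = 0.07873 m
Re = 2.43×10^5, ε/D = 6.48×10^-6 → f = 0.01497 (Haaland)
Major: h_f = f(L/D)·V²/2g = 0.01497·122.5·0.07873 = 0.1444 m
Minor: ΣK = 3.77; h_m = ΣK·V²/2g = 0.2968 m
Total H_L = 0.1444 + 0.2968 = 0.4412 m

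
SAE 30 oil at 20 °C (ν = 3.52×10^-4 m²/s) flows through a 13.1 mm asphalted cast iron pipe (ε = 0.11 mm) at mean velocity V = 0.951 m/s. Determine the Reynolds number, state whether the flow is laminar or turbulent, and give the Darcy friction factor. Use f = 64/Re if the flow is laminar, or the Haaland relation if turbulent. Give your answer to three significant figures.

Re ≈ 35.4; laminar; f = 64/Re ≈ 1.81

Re = VD/ν = 0.9510·0.0131/3.52×10^-4 = 35.4
Re < 2300 → laminar → f = 64/Re = 1.808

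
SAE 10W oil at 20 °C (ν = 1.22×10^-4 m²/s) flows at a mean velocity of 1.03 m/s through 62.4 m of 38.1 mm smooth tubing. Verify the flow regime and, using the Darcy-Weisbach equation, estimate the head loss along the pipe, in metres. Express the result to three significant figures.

h_f ≈ 17.6 m

Re = VD/ν = 1.03·0.03810/1.22×10^-4 = 322 → laminar (Re < 2300)
f = 64/Re = 0.1990
h_f = f(L/D)V²/(2g) = 0.1990·(62.4/0.03810)·1.03²/(2·9.81) = 17.62 m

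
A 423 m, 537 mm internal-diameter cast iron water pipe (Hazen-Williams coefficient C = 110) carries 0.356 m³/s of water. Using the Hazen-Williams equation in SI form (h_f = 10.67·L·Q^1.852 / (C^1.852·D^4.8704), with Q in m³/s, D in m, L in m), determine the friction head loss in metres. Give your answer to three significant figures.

h_f = 10.67·423·0.356^1.852 / (110^1.852·0.537^4.8704) = 2.282 m

h_f ≈ 2.28 m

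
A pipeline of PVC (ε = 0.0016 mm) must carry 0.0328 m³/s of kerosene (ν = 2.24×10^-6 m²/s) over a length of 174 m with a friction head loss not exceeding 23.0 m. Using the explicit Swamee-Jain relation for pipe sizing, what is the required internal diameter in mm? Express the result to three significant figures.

D ≈ 103 mm

Swamee-Jain (Type III): D = 0.66·[ε^1.25·(LQ²/(gh_f))^4.75 + ν·Q^9.4·(L/(gh_f))^5.2]^0.04
LQ²/(gh_f) = 8.297×10^-4; L/(gh_f) = 0.7712
Term 1 = ε^1.25·(…)^4.75 = 1.32×10^-22; Term 2 = ν·Q^9.4·(…)^5.2 = 6.50×10^-21
D = 0.66·(1.32×10^-22 + 6.50×10^-21)^0.04 = 0.1029 m = 103 mm
Check: V = 3.94 m/s, Re = 1.81×10^5, f = 0.01597, h_f = 21.4 m ≈ 23.0 m ✓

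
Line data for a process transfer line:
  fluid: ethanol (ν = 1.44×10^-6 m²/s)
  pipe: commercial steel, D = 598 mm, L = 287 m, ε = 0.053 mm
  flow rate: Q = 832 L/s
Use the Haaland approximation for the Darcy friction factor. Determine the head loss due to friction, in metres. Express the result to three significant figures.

h_f ≈ 2.78 m

V = 4Q/(πD²) = 4·0.832/(π·0.598²) = 2.962 m/s
Re = VD/ν = 2.962·0.598/1.44×10^-6 = 1.23×10^6 → turbulent
ε/D = 0.053/598 = 8.86×10^-5
Haaland: f = 0.01294
h_f = f(L/D)V²/(2g) = 0.01294·(287/0.598)·2.962²/(2·9.81) = 2.777 m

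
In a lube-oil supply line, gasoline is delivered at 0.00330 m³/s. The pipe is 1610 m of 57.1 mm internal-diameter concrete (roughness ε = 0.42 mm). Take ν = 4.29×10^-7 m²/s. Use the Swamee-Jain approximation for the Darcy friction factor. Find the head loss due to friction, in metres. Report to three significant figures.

h_f ≈ 83.2 m

V = 4Q/(πD²) = 4·0.00330/(π·0.0571²) = 1.289 m/s
Re = VD/ν = 1.289·0.0571/4.29×10^-7 = 1.72×10^5 → turbulent
ε/D = 0.42/57.1 = 0.00736
Swamee-Jain: f = 0.03486
h_f = f(L/D)V²/(2g) = 0.03486·(1610/0.0571)·1.289²/(2·9.81) = 83.21 m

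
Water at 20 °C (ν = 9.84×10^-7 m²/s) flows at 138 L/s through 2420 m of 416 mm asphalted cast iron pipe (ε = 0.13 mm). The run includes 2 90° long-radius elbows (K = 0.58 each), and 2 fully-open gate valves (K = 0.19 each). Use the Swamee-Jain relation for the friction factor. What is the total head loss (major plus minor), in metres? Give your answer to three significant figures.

V = 4Q/(πD²) = 1.015 m/s; V²/2g = 0.05254 m
Re = 4.29×10^5, ε/D = 3.13×10^-4 → f = 0.01665 (Swamee-Jain)
Major: h_f = f(L/D)·V²/2g = 0.01665·5817·0.05254 = 5.089 m
Minor: ΣK = 1.54; h_m = ΣK·V²/2g = 0.08091 m
Total H_L = 5.089 + 0.08091 = 5.170 m

H_L ≈ 5.17 m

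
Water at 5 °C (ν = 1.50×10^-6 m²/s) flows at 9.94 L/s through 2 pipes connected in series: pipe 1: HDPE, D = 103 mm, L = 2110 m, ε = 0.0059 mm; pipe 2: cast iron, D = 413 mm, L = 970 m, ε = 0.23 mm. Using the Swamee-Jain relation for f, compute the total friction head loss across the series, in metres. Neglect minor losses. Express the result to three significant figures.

Pipe 1: V = 1.193 m/s, Re = 8.19×10^4, ε/D = 5.73×10^-5, f = 0.01894, h_1 = f(L/D)V²/2g = 28.14 m
Pipe 2: V = 0.07420 m/s, Re = 2.04×10^4, ε/D = 5.57×10^-4, f = 0.02702, h_2 = f(L/D)V²/2g = 0.01781 m
Series → Q common, losses add: H = Σh = 28.16 m

H ≈ 28.2 m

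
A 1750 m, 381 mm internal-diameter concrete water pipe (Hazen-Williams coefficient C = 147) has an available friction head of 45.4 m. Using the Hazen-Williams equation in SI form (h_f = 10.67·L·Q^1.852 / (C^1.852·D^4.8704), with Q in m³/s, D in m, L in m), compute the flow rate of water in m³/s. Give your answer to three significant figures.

Q ≈ 0.451 m³/s

Rearranging: Q = [h_f·C^1.852·D^4.8704 / (10.67·L)]^(1/1.852)
Q = [45.4·147^1.852·0.381^4.8704 / (10.67·1750)]^0.540 = 0.4505 m³/s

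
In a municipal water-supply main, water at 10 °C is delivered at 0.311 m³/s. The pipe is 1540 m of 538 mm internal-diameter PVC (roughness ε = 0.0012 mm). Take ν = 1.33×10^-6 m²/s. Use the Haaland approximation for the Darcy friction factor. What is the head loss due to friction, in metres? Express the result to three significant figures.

h_f ≈ 3.51 m

V = 4Q/(πD²) = 4·0.311/(π·0.538²) = 1.368 m/s
Re = VD/ν = 1.368·0.538/1.33×10^-6 = 5.53×10^5 → turbulent
ε/D = 0.0012/538 = 2.23×10^-6
Haaland: f = 0.01286
h_f = f(L/D)V²/(2g) = 0.01286·(1540/0.538)·1.368²/(2·9.81) = 3.510 m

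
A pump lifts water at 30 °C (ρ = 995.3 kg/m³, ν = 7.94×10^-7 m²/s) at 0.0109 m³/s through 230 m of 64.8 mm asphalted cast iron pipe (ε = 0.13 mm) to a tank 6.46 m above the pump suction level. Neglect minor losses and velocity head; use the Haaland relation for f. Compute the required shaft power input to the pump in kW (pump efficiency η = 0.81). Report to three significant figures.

V = 4Q/(πD²) = 3.305 m/s; Re = 2.70×10^5; ε/D = 0.00201; f = 0.02407
h_f = f(L/D)V²/2g = 47.57 m
Total head H = z + h_f = 6.46 + 47.57 = 54.03 m
P_hyd = ρgQH = 995.3·9.81·0.0109·54.03 = 5.751 kW
P_shaft = P_hyd/η = 5.751/0.81 = 7.100 kW

P_shaft ≈ 7.10 kW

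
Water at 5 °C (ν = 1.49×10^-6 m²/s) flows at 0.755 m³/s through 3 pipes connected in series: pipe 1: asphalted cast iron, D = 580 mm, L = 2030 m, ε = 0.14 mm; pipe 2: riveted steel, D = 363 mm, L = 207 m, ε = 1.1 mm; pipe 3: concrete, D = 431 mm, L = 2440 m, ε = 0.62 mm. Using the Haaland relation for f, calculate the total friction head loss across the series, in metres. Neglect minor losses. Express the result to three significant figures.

H ≈ 230 m

Pipe 1: V = 2.858 m/s, Re = 1.11×10^6, ε/D = 2.41×10^-4, f = 0.01497, h_1 = f(L/D)V²/2g = 21.81 m
Pipe 2: V = 7.295 m/s, Re = 1.78×10^6, ε/D = 0.00303, f = 0.02636, h_2 = f(L/D)V²/2g = 40.78 m
Pipe 3: V = 5.175 m/s, Re = 1.50×10^6, ε/D = 0.00144, f = 0.02168, h_3 = f(L/D)V²/2g = 167.5 m
Series → Q common, losses add: H = Σh = 230.1 m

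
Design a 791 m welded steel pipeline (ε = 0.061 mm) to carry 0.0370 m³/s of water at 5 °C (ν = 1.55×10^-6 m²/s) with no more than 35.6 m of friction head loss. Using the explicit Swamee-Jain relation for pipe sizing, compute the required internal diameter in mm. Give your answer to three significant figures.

Swamee-Jain (Type III): D = 0.66·[ε^1.25·(LQ²/(gh_f))^4.75 + ν·Q^9.4·(L/(gh_f))^5.2]^0.04
LQ²/(gh_f) = 0.003101; L/(gh_f) = 2.265
Term 1 = ε^1.25·(…)^4.75 = 6.55×10^-18; Term 2 = ν·Q^9.4·(…)^5.2 = 3.78×10^-18
D = 0.66·(6.55×10^-18 + 3.78×10^-18)^0.04 = 0.1381 m = 138 mm
Check: V = 2.47 m/s, Re = 2.20×10^5, f = 0.01845, h_f = 32.9 m ≈ 35.6 m ✓

D ≈ 138 mm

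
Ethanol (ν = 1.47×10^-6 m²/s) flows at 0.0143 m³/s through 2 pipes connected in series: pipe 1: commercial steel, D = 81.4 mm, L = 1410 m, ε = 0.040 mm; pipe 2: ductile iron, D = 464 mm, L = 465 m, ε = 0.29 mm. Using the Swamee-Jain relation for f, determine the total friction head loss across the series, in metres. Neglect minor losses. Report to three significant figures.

H ≈ 129 m

Pipe 1: V = 2.748 m/s, Re = 1.52×10^5, ε/D = 4.91×10^-4, f = 0.01940, h_1 = f(L/D)V²/2g = 129.3 m
Pipe 2: V = 0.08457 m/s, Re = 2.67×10^4, ε/D = 6.25×10^-4, f = 0.02574, h_2 = f(L/D)V²/2g = 0.009403 m
Series → Q common, losses add: H = Σh = 129.3 m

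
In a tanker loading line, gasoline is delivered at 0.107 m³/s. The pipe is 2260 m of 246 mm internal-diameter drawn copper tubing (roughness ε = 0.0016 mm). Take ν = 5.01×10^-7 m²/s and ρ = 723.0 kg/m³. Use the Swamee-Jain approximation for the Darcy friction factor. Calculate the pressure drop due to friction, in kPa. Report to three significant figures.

Δp ≈ 195 kPa

V = 4Q/(πD²) = 4·0.107/(π·0.246²) = 2.251 m/s
Re = VD/ν = 2.251·0.246/5.01×10^-7 = 1.11×10^6 → turbulent
ε/D = 0.0016/246 = 6.50×10^-6
Swamee-Jain: f = 0.01159
h_f = f(L/D)V²/(2g) = 0.01159·(2260/0.246)·2.251²/(2·9.81) = 27.50 m
Δp = ρg·h_f = 723.0·9.81·27.50 = 195.0 kPa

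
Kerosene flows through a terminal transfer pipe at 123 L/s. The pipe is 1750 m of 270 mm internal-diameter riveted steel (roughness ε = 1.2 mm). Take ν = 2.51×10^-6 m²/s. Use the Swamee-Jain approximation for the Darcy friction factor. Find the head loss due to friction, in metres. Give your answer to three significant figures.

h_f ≈ 45.6 m

V = 4Q/(πD²) = 4·0.123/(π·0.270²) = 2.148 m/s
Re = VD/ν = 2.148·0.270/2.51×10^-6 = 2.31×10^5 → turbulent
ε/D = 1.2/270 = 0.00444
Swamee-Jain: f = 0.02992
h_f = f(L/D)V²/(2g) = 0.02992·(1750/0.270)·2.148²/(2·9.81) = 45.62 m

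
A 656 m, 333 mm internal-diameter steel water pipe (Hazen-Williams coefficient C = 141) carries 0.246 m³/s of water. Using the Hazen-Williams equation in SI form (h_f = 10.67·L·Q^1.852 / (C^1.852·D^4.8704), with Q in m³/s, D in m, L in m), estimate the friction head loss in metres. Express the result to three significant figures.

h_f = 10.67·656·0.246^1.852 / (141^1.852·0.333^4.8704) = 11.55 m

h_f ≈ 11.6 m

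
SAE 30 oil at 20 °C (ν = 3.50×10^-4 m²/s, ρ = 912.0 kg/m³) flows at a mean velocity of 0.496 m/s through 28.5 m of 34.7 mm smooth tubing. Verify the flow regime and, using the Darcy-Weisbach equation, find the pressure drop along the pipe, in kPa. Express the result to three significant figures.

Re = VD/ν = 0.496·0.03470/3.50×10^-4 = 49.2 → laminar (Re < 2300)
f = 64/Re = 1.301
h_f = f(L/D)V²/(2g) = 1.301·(28.5/0.03470)·0.496²/(2·9.81) = 13.40 m
Δp = ρg·h_f = 912.0·9.81·13.40 = 119.9 kPa

Δp ≈ 120 kPa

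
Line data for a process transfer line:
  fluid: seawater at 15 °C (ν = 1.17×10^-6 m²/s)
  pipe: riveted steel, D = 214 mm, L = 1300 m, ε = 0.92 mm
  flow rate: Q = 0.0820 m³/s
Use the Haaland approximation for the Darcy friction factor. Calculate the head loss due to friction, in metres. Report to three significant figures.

V = 4Q/(πD²) = 4·0.0820/(π·0.214²) = 2.280 m/s
Re = VD/ν = 2.280·0.214/1.17×10^-6 = 4.17×10^5 → turbulent
ε/D = 0.92/214 = 0.00430
Haaland: f = 0.02931
h_f = f(L/D)V²/(2g) = 0.02931·(1300/0.214)·2.280²/(2·9.81) = 47.17 m

h_f ≈ 47.2 m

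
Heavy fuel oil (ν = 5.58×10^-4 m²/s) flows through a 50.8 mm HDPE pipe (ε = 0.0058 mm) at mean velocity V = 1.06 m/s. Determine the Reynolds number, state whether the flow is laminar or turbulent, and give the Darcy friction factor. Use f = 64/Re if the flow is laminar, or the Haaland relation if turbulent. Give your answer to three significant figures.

Re = VD/ν = 1.060·0.0508/5.58×10^-4 = 96.5
Re < 2300 → laminar → f = 64/Re = 0.6632

Re ≈ 96.5; laminar; f = 64/Re ≈ 0.663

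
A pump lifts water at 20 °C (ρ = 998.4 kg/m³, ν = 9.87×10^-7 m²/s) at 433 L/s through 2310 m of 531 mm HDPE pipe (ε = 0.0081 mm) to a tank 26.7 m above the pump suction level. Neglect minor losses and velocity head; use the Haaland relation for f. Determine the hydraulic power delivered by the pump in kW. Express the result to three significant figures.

V = 4Q/(πD²) = 1.955 m/s; Re = 1.05×10^6; ε/D = 1.53×10^-5; f = 0.01178
h_f = f(L/D)V²/2g = 9.987 m
Total head H = z + h_f = 26.7 + 9.987 = 36.69 m
P_hyd = ρgQH = 998.4·9.81·0.433·36.69 = 155.6 kW

P_hyd ≈ 156 kW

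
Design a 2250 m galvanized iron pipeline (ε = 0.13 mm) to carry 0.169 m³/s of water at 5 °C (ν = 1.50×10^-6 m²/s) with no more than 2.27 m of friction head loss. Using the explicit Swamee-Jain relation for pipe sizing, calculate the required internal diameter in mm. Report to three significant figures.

D ≈ 531 mm

Swamee-Jain (Type III): D = 0.66·[ε^1.25·(LQ²/(gh_f))^4.75 + ν·Q^9.4·(L/(gh_f))^5.2]^0.04
LQ²/(gh_f) = 2.886; L/(gh_f) = 101.0
Term 1 = ε^1.25·(…)^4.75 = 0.00213; Term 2 = ν·Q^9.4·(…)^5.2 = 0.00220
D = 0.66·(0.00213 + 0.00220)^0.04 = 0.5309 m = 531 mm
Check: V = 0.764 m/s, Re = 2.70×10^5, f = 0.01684, h_f = 2.12 m ≈ 2.27 m ✓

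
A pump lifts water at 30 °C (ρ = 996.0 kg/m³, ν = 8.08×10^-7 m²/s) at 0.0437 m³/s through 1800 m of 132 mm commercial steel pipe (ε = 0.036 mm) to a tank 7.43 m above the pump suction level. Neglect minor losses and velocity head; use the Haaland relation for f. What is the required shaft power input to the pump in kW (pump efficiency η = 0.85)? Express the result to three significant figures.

V = 4Q/(πD²) = 3.193 m/s; Re = 5.22×10^5; ε/D = 2.73×10^-4; f = 0.01589
h_f = f(L/D)V²/2g = 112.6 m
Total head H = z + h_f = 7.43 + 112.6 = 120.0 m
P_hyd = ρgQH = 996.0·9.81·0.0437·120.0 = 51.25 kW
P_shaft = P_hyd/η = 51.25/0.85 = 60.29 kW

P_shaft ≈ 60.3 kW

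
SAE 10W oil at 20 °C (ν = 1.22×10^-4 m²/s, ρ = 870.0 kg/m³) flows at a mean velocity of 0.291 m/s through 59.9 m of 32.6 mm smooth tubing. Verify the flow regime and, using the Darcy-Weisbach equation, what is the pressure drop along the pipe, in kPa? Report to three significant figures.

Δp ≈ 55.7 kPa

Re = VD/ν = 0.291·0.03260/1.22×10^-4 = 77.8 → laminar (Re < 2300)
f = 64/Re = 0.8231
h_f = f(L/D)V²/(2g) = 0.8231·(59.9/0.03260)·0.291²/(2·9.81) = 6.527 m
Δp = ρg·h_f = 870.0·9.81·6.527 = 55.71 kPa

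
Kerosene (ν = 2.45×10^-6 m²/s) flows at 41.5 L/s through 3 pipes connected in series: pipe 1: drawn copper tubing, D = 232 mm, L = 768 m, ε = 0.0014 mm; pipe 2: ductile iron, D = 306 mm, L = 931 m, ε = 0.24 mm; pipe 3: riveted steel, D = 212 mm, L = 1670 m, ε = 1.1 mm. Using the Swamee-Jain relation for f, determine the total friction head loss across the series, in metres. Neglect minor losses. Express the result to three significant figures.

H ≈ 21.7 m

Pipe 1: V = 0.9817 m/s, Re = 9.30×10^4, ε/D = 6.03×10^-6, f = 0.01817, h_1 = f(L/D)V²/2g = 2.955 m
Pipe 2: V = 0.5643 m/s, Re = 7.05×10^4, ε/D = 7.84×10^-4, f = 0.02246, h_2 = f(L/D)V²/2g = 1.109 m
Pipe 3: V = 1.176 m/s, Re = 1.02×10^5, ε/D = 0.00519, f = 0.03186, h_3 = f(L/D)V²/2g = 17.68 m
Series → Q common, losses add: H = Σh = 21.75 m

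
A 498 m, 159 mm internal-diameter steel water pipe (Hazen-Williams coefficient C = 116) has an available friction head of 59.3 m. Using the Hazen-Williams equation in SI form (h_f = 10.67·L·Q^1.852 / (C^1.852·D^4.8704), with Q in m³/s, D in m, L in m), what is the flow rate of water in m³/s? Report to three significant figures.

Q ≈ 0.0813 m³/s

Rearranging: Q = [h_f·C^1.852·D^4.8704 / (10.67·L)]^(1/1.852)
Q = [59.3·116^1.852·0.159^4.8704 / (10.67·498)]^0.540 = 0.08130 m³/s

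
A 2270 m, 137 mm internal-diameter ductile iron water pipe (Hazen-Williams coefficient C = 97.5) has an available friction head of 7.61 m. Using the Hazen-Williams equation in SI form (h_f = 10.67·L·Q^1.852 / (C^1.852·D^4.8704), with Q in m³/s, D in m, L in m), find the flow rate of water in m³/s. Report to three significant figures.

Rearranging: Q = [h_f·C^1.852·D^4.8704 / (10.67·L)]^(1/1.852)
Q = [7.61·97.5^1.852·0.137^4.8704 / (10.67·2270)]^0.540 = 0.006720 m³/s

Q ≈ 0.00672 m³/s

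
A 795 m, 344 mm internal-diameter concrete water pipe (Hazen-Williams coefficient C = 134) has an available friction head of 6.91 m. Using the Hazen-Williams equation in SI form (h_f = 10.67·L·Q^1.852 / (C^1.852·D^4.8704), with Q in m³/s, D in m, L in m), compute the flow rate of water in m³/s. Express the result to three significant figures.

Rearranging: Q = [h_f·C^1.852·D^4.8704 / (10.67·L)]^(1/1.852)
Q = [6.91·134^1.852·0.344^4.8704 / (10.67·795)]^0.540 = 0.1739 m³/s

Q ≈ 0.174 m³/s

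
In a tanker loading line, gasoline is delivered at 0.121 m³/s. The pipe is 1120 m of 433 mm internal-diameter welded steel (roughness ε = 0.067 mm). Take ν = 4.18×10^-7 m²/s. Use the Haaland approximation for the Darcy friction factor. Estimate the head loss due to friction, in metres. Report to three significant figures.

h_f ≈ 1.27 m

V = 4Q/(πD²) = 4·0.121/(π·0.433²) = 0.8217 m/s
Re = VD/ν = 0.8217·0.433/4.18×10^-7 = 8.51×10^5 → turbulent
ε/D = 0.067/433 = 1.55×10^-4
Haaland: f = 0.01422
h_f = f(L/D)V²/(2g) = 0.01422·(1120/0.433)·0.8217²/(2·9.81) = 1.265 m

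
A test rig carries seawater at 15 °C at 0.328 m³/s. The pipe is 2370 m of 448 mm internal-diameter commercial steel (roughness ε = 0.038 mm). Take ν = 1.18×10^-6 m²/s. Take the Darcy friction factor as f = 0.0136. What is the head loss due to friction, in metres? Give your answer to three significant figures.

V = 4Q/(πD²) = 4·0.328/(π·0.448²) = 2.081 m/s
h_f = f(L/D)V²/(2g) = 0.01360·(2370/0.448)·2.081²/(2·9.81) = 15.88 m

h_f ≈ 15.9 m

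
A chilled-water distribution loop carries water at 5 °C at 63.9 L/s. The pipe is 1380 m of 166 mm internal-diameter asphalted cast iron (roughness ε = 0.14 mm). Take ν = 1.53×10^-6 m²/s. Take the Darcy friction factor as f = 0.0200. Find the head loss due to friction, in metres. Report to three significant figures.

V = 4Q/(πD²) = 4·0.0639/(π·0.166²) = 2.953 m/s
h_f = f(L/D)V²/(2g) = 0.02000·(1380/0.166)·2.953²/(2·9.81) = 73.87 m

h_f ≈ 73.9 m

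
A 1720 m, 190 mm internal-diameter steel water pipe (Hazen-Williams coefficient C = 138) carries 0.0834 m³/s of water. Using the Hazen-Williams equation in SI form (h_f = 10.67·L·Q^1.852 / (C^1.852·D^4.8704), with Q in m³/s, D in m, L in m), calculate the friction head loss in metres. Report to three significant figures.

h_f ≈ 65.4 m

h_f = 10.67·1720·0.0834^1.852 / (138^1.852·0.190^4.8704) = 65.37 m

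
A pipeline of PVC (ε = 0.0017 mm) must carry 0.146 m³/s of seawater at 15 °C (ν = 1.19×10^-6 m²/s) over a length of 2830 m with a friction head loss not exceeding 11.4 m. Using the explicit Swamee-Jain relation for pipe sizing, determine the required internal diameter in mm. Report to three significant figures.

Swamee-Jain (Type III): D = 0.66·[ε^1.25·(LQ²/(gh_f))^4.75 + ν·Q^9.4·(L/(gh_f))^5.2]^0.04
LQ²/(gh_f) = 0.5394; L/(gh_f) = 25.31
Term 1 = ε^1.25·(…)^4.75 = 3.27×10^-9; Term 2 = ν·Q^9.4·(…)^5.2 = 3.29×10^-7
D = 0.66·(3.27×10^-9 + 3.29×10^-7)^0.04 = 0.3634 m = 363 mm
Check: V = 1.41 m/s, Re = 4.30×10^5, f = 0.01352, h_f = 10.6 m ≈ 11.4 m ✓

D ≈ 363 mm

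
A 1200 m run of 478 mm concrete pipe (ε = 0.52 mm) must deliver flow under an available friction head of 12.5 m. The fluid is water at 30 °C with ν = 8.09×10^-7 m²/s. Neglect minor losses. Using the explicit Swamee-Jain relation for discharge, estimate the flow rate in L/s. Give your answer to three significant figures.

Swamee-Jain (Type II): Q = -0.965·√(gD⁵h_f/L)·ln[ε/(3.7D) + √(3.17ν²L/(gD³h_f))]
√(gD⁵h_f/L) = √(9.81·0.478⁵·12.5/1200) = 0.05050
ε/(3.7D) = 2.94×10^-4; √(3.17ν²L/(gD³h_f)) = 1.36×10^-5
Q = -0.965·0.05050·ln(3.077×10^-4) = 0.3941 m³/s
Check: V = 2.20 m/s, Re = 1.30×10^6, f = 0.02034, h_f = 12.6 m ≈ 12.5 m ✓

Q ≈ 394 L/s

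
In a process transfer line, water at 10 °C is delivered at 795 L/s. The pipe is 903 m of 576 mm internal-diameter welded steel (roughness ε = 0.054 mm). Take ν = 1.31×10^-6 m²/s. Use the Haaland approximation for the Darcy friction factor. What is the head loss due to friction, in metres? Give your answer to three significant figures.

V = 4Q/(πD²) = 4·0.795/(π·0.576²) = 3.051 m/s
Re = VD/ν = 3.051·0.576/1.31×10^-6 = 1.34×10^6 → turbulent
ε/D = 0.054/576 = 9.38×10^-5
Haaland: f = 0.01294
h_f = f(L/D)V²/(2g) = 0.01294·(903/0.576)·3.051²/(2·9.81) = 9.622 m

h_f ≈ 9.62 m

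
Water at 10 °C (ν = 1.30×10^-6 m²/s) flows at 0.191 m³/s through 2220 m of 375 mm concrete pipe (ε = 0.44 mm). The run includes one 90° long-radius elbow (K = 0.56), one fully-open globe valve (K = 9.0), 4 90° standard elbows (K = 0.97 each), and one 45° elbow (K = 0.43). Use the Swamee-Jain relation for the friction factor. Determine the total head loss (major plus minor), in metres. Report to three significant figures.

V = 4Q/(πD²) = 1.729 m/s; V²/2g = 0.1524 m
Re = 4.99×10^5, ε/D = 0.00117 → f = 0.02108 (Swamee-Jain)
Major: h_f = f(L/D)·V²/2g = 0.02108·5920·0.1524 = 19.02 m
Minor: ΣK = 13.9; h_m = ΣK·V²/2g = 2.114 m
Total H_L = 19.02 + 2.114 = 21.13 m

H_L ≈ 21.1 m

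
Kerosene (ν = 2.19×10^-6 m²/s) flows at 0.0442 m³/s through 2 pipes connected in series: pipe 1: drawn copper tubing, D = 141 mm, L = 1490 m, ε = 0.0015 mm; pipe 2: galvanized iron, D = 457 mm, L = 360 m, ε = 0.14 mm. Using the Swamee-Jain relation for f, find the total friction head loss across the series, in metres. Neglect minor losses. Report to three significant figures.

H ≈ 68.7 m

Pipe 1: V = 2.831 m/s, Re = 1.82×10^5, ε/D = 1.06×10^-5, f = 0.01591, h_1 = f(L/D)V²/2g = 68.66 m
Pipe 2: V = 0.2695 m/s, Re = 5.62×10^4, ε/D = 3.06×10^-4, f = 0.02148, h_2 = f(L/D)V²/2g = 0.06262 m
Series → Q common, losses add: H = Σh = 68.73 m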